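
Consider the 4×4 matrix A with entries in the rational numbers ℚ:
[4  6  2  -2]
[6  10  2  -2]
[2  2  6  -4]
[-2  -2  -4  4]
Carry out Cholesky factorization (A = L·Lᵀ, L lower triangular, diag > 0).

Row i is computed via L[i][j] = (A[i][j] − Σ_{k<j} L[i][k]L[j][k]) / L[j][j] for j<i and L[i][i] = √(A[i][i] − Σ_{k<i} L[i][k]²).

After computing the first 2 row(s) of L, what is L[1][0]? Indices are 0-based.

Step 1: L[0][0] = √(4) = 2.
  L[1][0] = (6) / L[0][0] = 3.
Step 2: L[1][1] = √(1) = 1.

L[1][0] = 3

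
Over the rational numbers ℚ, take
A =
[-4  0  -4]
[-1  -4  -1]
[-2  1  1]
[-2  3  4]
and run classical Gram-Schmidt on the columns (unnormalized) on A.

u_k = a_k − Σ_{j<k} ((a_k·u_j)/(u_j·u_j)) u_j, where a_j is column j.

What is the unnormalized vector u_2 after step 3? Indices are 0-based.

Step 1: u_0 = a_0 = (-4, -1, -2, -2).
Step 2: u_1 = a_1 − (-4/25)·u_0 = (-16/25, -104/25, 17/25, 67/25).
Step 3: u_2 = a_2 − (7/25)·u_0 − (453/634)·u_1 = (-768/317, 714/317, 681/634, 1677/634).

u_2 = (-768/317, 714/317, 681/634, 1677/634)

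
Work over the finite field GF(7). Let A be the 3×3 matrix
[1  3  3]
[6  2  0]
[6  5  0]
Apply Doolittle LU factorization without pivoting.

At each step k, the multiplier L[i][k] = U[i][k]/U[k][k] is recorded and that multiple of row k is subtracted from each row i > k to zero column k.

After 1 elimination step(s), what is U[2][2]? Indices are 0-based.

U[2][2] = 3

[col 0] pivot 1
  R1 -= 6*R0 → (0, 5, 3)  (L[1][0] := 6)
  R2 -= 6*R0 → (0, 1, 3)  (L[2][0] := 6)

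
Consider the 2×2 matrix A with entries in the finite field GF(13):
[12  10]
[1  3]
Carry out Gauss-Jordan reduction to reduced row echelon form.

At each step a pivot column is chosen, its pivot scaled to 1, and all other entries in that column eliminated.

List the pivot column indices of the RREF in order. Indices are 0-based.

pivot columns: 0

pivot(0,0)=12: scale R0 → (1, 3)
  clear (1,0): R1 −= (1)R0 → (0, 0)
col 1: no nonzero at/below row 1; advance.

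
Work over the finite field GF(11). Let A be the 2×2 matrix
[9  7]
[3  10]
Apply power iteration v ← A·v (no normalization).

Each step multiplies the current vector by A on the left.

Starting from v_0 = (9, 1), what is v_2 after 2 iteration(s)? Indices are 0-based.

v_2 = (6, 7)

v_0 = (9, 1).
v_1 = A·v_0 = (0, 4).
v_2 = A·v_1 = (6, 7).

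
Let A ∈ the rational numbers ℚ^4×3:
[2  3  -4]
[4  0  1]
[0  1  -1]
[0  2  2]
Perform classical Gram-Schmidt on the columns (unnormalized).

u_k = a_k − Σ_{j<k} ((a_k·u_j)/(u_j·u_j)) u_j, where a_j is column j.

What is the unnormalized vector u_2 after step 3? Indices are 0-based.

Step 1: u_0 = a_0 = (2, 4, 0, 0).
Step 2: u_1 = a_1 − (3/10)·u_0 = (12/5, -6/5, 1, 2).
Step 3: u_2 = a_2 − (-1/5)·u_0 − (-39/61)·u_1 = (-126/61, 63/61, -22/61, 200/61).

u_2 = (-126/61, 63/61, -22/61, 200/61)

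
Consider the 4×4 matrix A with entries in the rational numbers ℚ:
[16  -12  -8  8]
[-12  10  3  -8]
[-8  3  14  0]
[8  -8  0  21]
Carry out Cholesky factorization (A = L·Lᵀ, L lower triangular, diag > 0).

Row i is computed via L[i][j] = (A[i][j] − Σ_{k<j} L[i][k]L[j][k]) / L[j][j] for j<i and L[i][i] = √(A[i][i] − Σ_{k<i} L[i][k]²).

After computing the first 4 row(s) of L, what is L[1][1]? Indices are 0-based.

Step 1: L[0][0] = √(16) = 4.
  L[1][0] = (-12) / L[0][0] = -3.
Step 2: L[1][1] = √(1) = 1.
  L[2][0] = (-8) / L[0][0] = -2.
  L[2][1] = (-3) / L[1][1] = -3.
Step 3: L[2][2] = √(1) = 1.
  L[3][0] = (8) / L[0][0] = 2.
  L[3][1] = (-2) / L[1][1] = -2.
  L[3][2] = (-2) / L[2][2] = -2.
Step 4: L[3][3] = √(9) = 3.

L[1][1] = 1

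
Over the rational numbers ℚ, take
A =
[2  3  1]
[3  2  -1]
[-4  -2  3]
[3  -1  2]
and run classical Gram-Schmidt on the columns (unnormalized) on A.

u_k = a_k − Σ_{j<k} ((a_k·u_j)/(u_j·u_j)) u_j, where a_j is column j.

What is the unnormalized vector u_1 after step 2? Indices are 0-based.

Step 1: u_0 = a_0 = (2, 3, -4, 3).
Step 2: u_1 = a_1 − (17/38)·u_0 = (40/19, 25/38, -4/19, -89/38).

u_1 = (40/19, 25/38, -4/19, -89/38)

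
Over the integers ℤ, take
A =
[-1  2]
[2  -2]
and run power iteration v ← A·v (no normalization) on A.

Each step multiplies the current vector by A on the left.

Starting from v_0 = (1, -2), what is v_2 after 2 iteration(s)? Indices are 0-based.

v_0 = (1, -2).
v_1 = A·v_0 = (-5, 6).
v_2 = A·v_1 = (17, -22).

v_2 = (17, -22)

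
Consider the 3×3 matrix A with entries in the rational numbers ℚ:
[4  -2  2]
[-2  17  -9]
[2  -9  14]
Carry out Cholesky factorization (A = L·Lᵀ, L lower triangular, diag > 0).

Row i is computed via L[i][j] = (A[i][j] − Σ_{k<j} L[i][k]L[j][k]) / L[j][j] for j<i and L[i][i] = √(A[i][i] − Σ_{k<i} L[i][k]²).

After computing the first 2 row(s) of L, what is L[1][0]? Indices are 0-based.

L[1][0] = -1

Step 1: L[0][0] = √(4) = 2.
  L[1][0] = (-2) / L[0][0] = -1.
Step 2: L[1][1] = √(16) = 4.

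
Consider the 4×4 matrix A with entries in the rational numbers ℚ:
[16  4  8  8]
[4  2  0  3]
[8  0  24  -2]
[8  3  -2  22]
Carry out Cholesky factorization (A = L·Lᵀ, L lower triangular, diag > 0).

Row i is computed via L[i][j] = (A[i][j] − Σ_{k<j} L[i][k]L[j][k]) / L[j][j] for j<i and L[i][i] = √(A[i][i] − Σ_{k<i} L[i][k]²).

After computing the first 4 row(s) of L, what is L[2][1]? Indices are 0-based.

Step 1: L[0][0] = √(16) = 4.
  L[1][0] = (4) / L[0][0] = 1.
Step 2: L[1][1] = √(1) = 1.
  L[2][0] = (8) / L[0][0] = 2.
  L[2][1] = (-2) / L[1][1] = -2.
Step 3: L[2][2] = √(16) = 4.
  L[3][0] = (8) / L[0][0] = 2.
  L[3][1] = (1) / L[1][1] = 1.
  L[3][2] = (-4) / L[2][2] = -1.
Step 4: L[3][3] = √(16) = 4.

L[2][1] = -2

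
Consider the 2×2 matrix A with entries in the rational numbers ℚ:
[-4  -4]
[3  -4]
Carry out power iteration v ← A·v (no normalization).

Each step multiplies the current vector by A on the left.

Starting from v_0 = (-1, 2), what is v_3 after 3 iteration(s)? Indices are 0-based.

v_0 = (-1, 2).
v_1 = A·v_0 = (-4, -11).
v_2 = A·v_1 = (60, 32).
v_3 = A·v_2 = (-368, 52).

v_3 = (-368, 52)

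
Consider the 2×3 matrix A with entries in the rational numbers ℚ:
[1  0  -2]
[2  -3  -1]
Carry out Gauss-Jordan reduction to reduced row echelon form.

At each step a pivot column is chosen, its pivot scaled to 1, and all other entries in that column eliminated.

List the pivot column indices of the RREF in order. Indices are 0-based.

step 1: normalize row 0 (÷1) = (1, 0, -2)
  row 1: subtract 2×row0 = (0, -3, 3)
step 2: normalize row 1 (÷-3) = (0, 1, -1)

pivot columns: 0, 1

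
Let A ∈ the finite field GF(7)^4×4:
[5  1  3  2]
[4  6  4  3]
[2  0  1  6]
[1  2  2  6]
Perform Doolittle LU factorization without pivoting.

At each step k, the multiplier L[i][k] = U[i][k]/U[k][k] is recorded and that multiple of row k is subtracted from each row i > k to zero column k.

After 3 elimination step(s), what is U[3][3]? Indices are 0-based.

U[3][3] = 4

k=0: U[0][0]=5
  eliminate (1,0): mult=5, new row 1: (0, 1, 3, 0); set L[1][0]=5
  eliminate (2,0): mult=6, new row 2: (0, 1, 4, 1); set L[2][0]=6
  eliminate (3,0): mult=3, new row 3: (0, 6, 0, 0); set L[3][0]=3
k=1: U[1][1]=1
  eliminate (2,1): mult=1, new row 2: (0, 0, 1, 1); set L[2][1]=1
  eliminate (3,1): mult=6, new row 3: (0, 0, 3, 0); set L[3][1]=6
k=2: U[2][2]=1
  eliminate (3,2): mult=3, new row 3: (0, 0, 0, 4); set L[3][2]=3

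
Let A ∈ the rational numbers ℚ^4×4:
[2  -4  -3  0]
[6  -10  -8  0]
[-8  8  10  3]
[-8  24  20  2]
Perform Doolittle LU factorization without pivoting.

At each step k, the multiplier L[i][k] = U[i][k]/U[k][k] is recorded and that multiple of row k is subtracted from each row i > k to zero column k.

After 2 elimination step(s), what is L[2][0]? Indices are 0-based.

Step 1: pivot at (0,0) is 2.
  row1 ← row1 − (3)·row0  ⇒  L[1][0]=3, U row1=(0, 2, 1, 0)
  row2 ← row2 − (-4)·row0  ⇒  L[2][0]=-4, U row2=(0, -8, -2, 3)
  row3 ← row3 − (-4)·row0  ⇒  L[3][0]=-4, U row3=(0, 8, 8, 2)
Step 2: pivot at (1,1) is 2.
  row2 ← row2 − (-4)·row1  ⇒  L[2][1]=-4, U row2=(0, 0, 2, 3)
  row3 ← row3 − (4)·row1  ⇒  L[3][1]=4, U row3=(0, 0, 4, 2)

L[2][0] = -4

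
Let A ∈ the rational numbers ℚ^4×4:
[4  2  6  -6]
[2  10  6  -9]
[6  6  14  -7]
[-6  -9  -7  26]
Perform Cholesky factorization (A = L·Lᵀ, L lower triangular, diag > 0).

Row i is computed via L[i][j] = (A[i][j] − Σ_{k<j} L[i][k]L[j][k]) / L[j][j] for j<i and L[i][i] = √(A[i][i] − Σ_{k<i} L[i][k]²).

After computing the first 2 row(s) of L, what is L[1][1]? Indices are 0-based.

L[1][1] = 3

Step 1: L[0][0] = √(4) = 2.
  L[1][0] = (2) / L[0][0] = 1.
Step 2: L[1][1] = √(9) = 3.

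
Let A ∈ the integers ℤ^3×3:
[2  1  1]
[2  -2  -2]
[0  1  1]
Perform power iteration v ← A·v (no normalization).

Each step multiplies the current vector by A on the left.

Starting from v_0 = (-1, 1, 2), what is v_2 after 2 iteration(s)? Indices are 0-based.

v_0 = (-1, 1, 2).
v_1 = A·v_0 = (1, -8, 3).
v_2 = A·v_1 = (-3, 12, -5).

v_2 = (-3, 12, -5)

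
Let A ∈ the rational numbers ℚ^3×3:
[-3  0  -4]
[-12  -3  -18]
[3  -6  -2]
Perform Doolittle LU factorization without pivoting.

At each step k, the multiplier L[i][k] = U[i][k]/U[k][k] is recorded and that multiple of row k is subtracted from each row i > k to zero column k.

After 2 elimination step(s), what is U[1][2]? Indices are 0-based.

U[1][2] = -2

k=0: U[0][0]=-3
  eliminate (1,0): mult=4, new row 1: (0, -3, -2); set L[1][0]=4
  eliminate (2,0): mult=-1, new row 2: (0, -6, -6); set L[2][0]=-1
k=1: U[1][1]=-3
  eliminate (2,1): mult=2, new row 2: (0, 0, -2); set L[2][1]=2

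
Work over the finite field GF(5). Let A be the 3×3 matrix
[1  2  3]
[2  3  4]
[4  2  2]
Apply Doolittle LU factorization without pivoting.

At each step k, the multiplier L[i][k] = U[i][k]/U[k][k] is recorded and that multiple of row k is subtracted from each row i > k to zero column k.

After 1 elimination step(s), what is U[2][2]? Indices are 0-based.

Step 1: pivot at (0,0) is 1.
  row1 ← row1 − (2)·row0  ⇒  L[1][0]=2, U row1=(0, 4, 3)
  row2 ← row2 − (4)·row0  ⇒  L[2][0]=4, U row2=(0, 4, 0)

U[2][2] = 0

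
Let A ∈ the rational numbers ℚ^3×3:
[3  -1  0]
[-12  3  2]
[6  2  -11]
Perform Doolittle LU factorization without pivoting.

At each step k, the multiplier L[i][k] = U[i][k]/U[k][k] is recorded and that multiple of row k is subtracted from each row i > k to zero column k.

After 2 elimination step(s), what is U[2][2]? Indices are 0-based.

U[2][2] = -3

k=0: U[0][0]=3
  eliminate (1,0): mult=-4, new row 1: (0, -1, 2); set L[1][0]=-4
  eliminate (2,0): mult=2, new row 2: (0, 4, -11); set L[2][0]=2
k=1: U[1][1]=-1
  eliminate (2,1): mult=-4, new row 2: (0, 0, -3); set L[2][1]=-4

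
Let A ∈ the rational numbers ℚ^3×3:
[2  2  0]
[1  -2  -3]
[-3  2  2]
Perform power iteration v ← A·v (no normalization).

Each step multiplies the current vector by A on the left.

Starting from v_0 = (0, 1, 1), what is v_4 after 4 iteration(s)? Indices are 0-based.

v_0 = (0, 1, 1).
v_1 = A·v_0 = (2, -5, 4).
v_2 = A·v_1 = (-6, 0, -8).
v_3 = A·v_2 = (-12, 18, 2).
v_4 = A·v_3 = (12, -54, 76).

v_4 = (12, -54, 76)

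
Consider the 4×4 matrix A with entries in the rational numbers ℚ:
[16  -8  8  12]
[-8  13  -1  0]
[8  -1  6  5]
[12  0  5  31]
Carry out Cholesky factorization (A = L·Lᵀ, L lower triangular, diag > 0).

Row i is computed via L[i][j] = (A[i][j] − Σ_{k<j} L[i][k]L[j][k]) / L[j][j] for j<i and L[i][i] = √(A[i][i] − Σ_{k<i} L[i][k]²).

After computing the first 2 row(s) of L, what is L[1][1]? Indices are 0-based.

L[1][1] = 3

Step 1: L[0][0] = √(16) = 4.
  L[1][0] = (-8) / L[0][0] = -2.
Step 2: L[1][1] = √(9) = 3.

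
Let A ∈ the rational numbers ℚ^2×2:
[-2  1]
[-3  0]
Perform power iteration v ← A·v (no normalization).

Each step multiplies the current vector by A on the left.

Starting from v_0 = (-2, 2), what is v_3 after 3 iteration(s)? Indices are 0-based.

v_0 = (-2, 2).
v_1 = A·v_0 = (6, 6).
v_2 = A·v_1 = (-6, -18).
v_3 = A·v_2 = (-6, 18).

v_3 = (-6, 18)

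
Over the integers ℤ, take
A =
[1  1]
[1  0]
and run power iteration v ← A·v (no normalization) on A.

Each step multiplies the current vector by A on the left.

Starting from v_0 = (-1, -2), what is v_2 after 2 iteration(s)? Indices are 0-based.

v_0 = (-1, -2).
v_1 = A·v_0 = (-3, -1).
v_2 = A·v_1 = (-4, -3).

v_2 = (-4, -3)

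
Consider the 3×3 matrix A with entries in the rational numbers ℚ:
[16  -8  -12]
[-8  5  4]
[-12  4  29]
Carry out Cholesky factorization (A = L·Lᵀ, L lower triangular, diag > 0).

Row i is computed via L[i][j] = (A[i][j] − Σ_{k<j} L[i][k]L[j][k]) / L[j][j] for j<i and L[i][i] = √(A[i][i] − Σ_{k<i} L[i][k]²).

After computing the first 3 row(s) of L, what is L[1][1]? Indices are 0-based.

Step 1: L[0][0] = √(16) = 4.
  L[1][0] = (-8) / L[0][0] = -2.
Step 2: L[1][1] = √(1) = 1.
  L[2][0] = (-12) / L[0][0] = -3.
  L[2][1] = (-2) / L[1][1] = -2.
Step 3: L[2][2] = √(16) = 4.

L[1][1] = 1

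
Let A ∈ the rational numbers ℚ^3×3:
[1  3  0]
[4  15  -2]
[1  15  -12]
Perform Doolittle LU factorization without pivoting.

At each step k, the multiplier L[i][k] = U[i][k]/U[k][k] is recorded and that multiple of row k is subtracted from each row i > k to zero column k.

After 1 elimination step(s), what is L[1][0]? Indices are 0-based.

[col 0] pivot 1
  R1 -= 4*R0 → (0, 3, -2)  (L[1][0] := 4)
  R2 -= 1*R0 → (0, 12, -12)  (L[2][0] := 1)

L[1][0] = 4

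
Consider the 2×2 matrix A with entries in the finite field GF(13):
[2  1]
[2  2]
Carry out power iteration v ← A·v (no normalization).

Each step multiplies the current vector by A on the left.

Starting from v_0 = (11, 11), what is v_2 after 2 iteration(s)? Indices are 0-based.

v_0 = (11, 11).
v_1 = A·v_0 = (7, 5).
v_2 = A·v_1 = (6, 11).

v_2 = (6, 11)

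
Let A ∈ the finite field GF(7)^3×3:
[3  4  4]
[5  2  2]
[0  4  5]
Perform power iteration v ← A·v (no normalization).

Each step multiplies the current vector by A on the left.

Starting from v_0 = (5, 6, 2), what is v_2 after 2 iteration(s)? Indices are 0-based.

v_2 = (0, 0, 5)

v_0 = (5, 6, 2).
v_1 = A·v_0 = (5, 6, 6).
v_2 = A·v_1 = (0, 0, 5).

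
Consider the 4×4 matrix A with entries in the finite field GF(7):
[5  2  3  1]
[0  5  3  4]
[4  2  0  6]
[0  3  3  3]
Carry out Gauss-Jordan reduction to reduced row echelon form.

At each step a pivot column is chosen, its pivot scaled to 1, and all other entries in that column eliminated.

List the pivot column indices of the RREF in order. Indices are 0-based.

pivot columns: 0, 1, 2, 3

step 1: normalize row 0 (÷5) = (1, 6, 2, 3)
  row 2: subtract 4×row0 = (0, 6, 6, 1)
step 2: normalize row 1 (÷5) = (0, 1, 2, 5)
  row 0: subtract 6×row1 = (1, 0, 4, 1)
  row 2: subtract 6×row1 = (0, 0, 1, 6)
  row 3: subtract 3×row1 = (0, 0, 4, 2)
step 3: normalize row 2 (÷1) = (0, 0, 1, 6)
  row 0: subtract 4×row2 = (1, 0, 0, 5)
  row 1: subtract 2×row2 = (0, 1, 0, 0)
  row 3: subtract 4×row2 = (0, 0, 0, 6)
step 4: normalize row 3 (÷6) = (0, 0, 0, 1)
  row 0: subtract 5×row3 = (1, 0, 0, 0)
  row 2: subtract 6×row3 = (0, 0, 1, 0)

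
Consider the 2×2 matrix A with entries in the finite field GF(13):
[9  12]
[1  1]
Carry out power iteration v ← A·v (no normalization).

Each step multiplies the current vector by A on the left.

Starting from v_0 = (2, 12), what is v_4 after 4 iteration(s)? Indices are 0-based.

v_4 = (10, 10)

v_0 = (2, 12).
v_1 = A·v_0 = (6, 1).
v_2 = A·v_1 = (1, 7).
v_3 = A·v_2 = (2, 8).
v_4 = A·v_3 = (10, 10).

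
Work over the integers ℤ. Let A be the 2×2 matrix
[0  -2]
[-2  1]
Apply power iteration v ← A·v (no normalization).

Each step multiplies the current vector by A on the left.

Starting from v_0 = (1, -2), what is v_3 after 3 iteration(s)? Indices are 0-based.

v_3 = (24, -28)

v_0 = (1, -2).
v_1 = A·v_0 = (4, -4).
v_2 = A·v_1 = (8, -12).
v_3 = A·v_2 = (24, -28).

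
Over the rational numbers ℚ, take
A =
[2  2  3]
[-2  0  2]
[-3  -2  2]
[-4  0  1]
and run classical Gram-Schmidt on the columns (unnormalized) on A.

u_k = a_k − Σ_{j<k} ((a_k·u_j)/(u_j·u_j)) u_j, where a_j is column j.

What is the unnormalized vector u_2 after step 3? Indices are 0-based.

Step 1: u_0 = a_0 = (2, -2, -3, -4).
Step 2: u_1 = a_1 − (10/33)·u_0 = (46/33, 20/33, -12/11, 40/33).
Step 3: u_2 = a_2 − (-8/33)·u_0 − (73/82)·u_1 = (92/41, 40/41, 92/41, -43/41).

u_2 = (92/41, 40/41, 92/41, -43/41)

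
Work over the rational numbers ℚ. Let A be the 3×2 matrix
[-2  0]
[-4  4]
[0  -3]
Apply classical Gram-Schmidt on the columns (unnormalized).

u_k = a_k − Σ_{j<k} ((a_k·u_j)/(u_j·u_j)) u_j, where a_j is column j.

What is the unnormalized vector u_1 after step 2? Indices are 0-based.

u_1 = (-8/5, 4/5, -3)

Step 1: u_0 = a_0 = (-2, -4, 0).
Step 2: u_1 = a_1 − (-4/5)·u_0 = (-8/5, 4/5, -3).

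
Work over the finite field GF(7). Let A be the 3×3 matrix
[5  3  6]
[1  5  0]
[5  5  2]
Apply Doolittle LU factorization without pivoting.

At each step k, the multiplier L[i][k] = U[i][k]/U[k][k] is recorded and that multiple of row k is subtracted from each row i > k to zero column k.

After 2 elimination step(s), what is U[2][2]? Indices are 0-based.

[col 0] pivot 5
  R1 -= 3*R0 → (0, 3, 3)  (L[1][0] := 3)
  R2 -= 1*R0 → (0, 2, 3)  (L[2][0] := 1)
[col 1] pivot 3
  R2 -= 3*R1 → (0, 0, 1)  (L[2][1] := 3)

U[2][2] = 1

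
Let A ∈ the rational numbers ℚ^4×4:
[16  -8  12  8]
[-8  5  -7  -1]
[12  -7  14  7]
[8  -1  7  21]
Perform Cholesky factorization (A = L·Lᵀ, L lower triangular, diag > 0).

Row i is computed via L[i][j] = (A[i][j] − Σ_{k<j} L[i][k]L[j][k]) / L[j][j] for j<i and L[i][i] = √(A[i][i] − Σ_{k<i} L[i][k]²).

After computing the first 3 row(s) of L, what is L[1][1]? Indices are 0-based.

L[1][1] = 1

Step 1: L[0][0] = √(16) = 4.
  L[1][0] = (-8) / L[0][0] = -2.
Step 2: L[1][1] = √(1) = 1.
  L[2][0] = (12) / L[0][0] = 3.
  L[2][1] = (-1) / L[1][1] = -1.
Step 3: L[2][2] = √(4) = 2.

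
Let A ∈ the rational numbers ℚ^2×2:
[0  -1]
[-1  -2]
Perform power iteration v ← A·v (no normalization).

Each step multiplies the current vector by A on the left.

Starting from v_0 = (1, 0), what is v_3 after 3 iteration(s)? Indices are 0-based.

v_0 = (1, 0).
v_1 = A·v_0 = (0, -1).
v_2 = A·v_1 = (1, 2).
v_3 = A·v_2 = (-2, -5).

v_3 = (-2, -5)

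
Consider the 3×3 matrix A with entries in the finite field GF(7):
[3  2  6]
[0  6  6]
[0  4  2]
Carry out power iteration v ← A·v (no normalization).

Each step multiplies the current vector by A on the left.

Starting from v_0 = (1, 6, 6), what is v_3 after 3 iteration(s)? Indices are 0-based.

v_3 = (4, 0, 1)

v_0 = (1, 6, 6).
v_1 = A·v_0 = (2, 2, 1).
v_2 = A·v_1 = (2, 4, 3).
v_3 = A·v_2 = (4, 0, 1).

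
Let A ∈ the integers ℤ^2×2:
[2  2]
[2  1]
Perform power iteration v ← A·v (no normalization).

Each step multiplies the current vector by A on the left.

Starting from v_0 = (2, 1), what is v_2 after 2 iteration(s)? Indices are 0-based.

v_2 = (22, 17)

v_0 = (2, 1).
v_1 = A·v_0 = (6, 5).
v_2 = A·v_1 = (22, 17).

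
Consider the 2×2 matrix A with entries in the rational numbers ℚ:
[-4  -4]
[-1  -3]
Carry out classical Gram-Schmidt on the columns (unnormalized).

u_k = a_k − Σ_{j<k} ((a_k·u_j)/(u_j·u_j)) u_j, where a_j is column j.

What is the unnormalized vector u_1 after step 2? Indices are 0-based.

u_1 = (8/17, -32/17)

Step 1: u_0 = a_0 = (-4, -1).
Step 2: u_1 = a_1 − (19/17)·u_0 = (8/17, -32/17).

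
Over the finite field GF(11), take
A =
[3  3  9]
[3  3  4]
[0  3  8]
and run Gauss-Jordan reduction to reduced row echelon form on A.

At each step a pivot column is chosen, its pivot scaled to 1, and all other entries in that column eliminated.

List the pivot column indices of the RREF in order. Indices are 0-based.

pivot columns: 0, 1, 2

pivot(0,0)=3: scale R0 → (1, 1, 3)
  clear (1,0): R1 −= (3)R0 → (0, 0, 6)
pivot(1,1): swap R1↔R2
pivot(1,1)=3: scale R1 → (0, 1, 10)
  clear (0,1): R0 −= (1)R1 → (1, 0, 4)
pivot(2,2)=6: scale R2 → (0, 0, 1)
  clear (0,2): R0 −= (4)R2 → (1, 0, 0)
  clear (1,2): R1 −= (10)R2 → (0, 1, 0)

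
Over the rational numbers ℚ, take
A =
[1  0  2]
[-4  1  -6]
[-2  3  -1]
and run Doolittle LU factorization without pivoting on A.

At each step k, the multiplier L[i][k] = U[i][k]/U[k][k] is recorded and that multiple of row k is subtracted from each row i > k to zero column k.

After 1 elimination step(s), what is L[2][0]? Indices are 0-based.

k=0: U[0][0]=1
  eliminate (1,0): mult=-4, new row 1: (0, 1, 2); set L[1][0]=-4
  eliminate (2,0): mult=-2, new row 2: (0, 3, 3); set L[2][0]=-2

L[2][0] = -2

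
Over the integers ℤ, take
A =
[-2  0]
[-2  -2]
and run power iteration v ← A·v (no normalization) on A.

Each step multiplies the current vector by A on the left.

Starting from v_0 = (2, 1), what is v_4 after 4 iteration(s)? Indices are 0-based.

v_0 = (2, 1).
v_1 = A·v_0 = (-4, -6).
v_2 = A·v_1 = (8, 20).
v_3 = A·v_2 = (-16, -56).
v_4 = A·v_3 = (32, 144).

v_4 = (32, 144)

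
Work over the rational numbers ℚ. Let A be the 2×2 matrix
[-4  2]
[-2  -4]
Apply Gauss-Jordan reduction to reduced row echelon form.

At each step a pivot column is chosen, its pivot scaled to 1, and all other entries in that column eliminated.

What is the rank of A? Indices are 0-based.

rank = 2

pivot(0,0)=-4: scale R0 → (1, -1/2)
  clear (1,0): R1 −= (-2)R0 → (0, -5)
pivot(1,1)=-5: scale R1 → (0, 1)
  clear (0,1): R0 −= (-1/2)R1 → (1, 0)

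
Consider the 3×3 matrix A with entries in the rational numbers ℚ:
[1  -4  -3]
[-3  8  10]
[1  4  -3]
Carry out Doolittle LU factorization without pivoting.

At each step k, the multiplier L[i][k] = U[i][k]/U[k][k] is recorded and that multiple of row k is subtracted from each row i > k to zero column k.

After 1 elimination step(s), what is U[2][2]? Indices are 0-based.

k=0: U[0][0]=1
  eliminate (1,0): mult=-3, new row 1: (0, -4, 1); set L[1][0]=-3
  eliminate (2,0): mult=1, new row 2: (0, 8, 0); set L[2][0]=1

U[2][2] = 0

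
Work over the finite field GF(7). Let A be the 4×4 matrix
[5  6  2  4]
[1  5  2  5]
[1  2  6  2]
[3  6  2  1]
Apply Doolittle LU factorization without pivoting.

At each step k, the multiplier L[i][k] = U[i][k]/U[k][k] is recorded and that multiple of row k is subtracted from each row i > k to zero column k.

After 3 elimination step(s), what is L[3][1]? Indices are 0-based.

L[3][1] = 1

Step 1: pivot at (0,0) is 5.
  row1 ← row1 − (3)·row0  ⇒  L[1][0]=3, U row1=(0, 1, 3, 0)
  row2 ← row2 − (3)·row0  ⇒  L[2][0]=3, U row2=(0, 5, 0, 4)
  row3 ← row3 − (2)·row0  ⇒  L[3][0]=2, U row3=(0, 1, 5, 0)
Step 2: pivot at (1,1) is 1.
  row2 ← row2 − (5)·row1  ⇒  L[2][1]=5, U row2=(0, 0, 6, 4)
  row3 ← row3 − (1)·row1  ⇒  L[3][1]=1, U row3=(0, 0, 2, 0)
Step 3: pivot at (2,2) is 6.
  row3 ← row3 − (5)·row2  ⇒  L[3][2]=5, U row3=(0, 0, 0, 1)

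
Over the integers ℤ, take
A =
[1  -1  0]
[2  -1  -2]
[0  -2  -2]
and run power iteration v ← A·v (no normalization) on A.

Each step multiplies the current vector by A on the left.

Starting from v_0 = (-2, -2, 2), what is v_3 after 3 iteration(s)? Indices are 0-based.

v_3 = (0, -18, -36)

v_0 = (-2, -2, 2).
v_1 = A·v_0 = (0, -6, 0).
v_2 = A·v_1 = (6, 6, 12).
v_3 = A·v_2 = (0, -18, -36).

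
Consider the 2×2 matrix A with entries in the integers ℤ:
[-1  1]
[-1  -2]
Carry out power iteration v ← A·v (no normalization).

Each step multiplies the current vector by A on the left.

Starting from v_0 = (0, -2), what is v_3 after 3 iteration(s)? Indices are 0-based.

v_3 = (-12, 6)

v_0 = (0, -2).
v_1 = A·v_0 = (-2, 4).
v_2 = A·v_1 = (6, -6).
v_3 = A·v_2 = (-12, 6).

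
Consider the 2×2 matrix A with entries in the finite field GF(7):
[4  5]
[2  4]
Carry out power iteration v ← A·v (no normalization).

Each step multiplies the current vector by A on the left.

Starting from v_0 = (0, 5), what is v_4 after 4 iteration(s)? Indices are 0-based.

v_0 = (0, 5).
v_1 = A·v_0 = (4, 6).
v_2 = A·v_1 = (4, 4).
v_3 = A·v_2 = (1, 3).
v_4 = A·v_3 = (5, 0).

v_4 = (5, 0)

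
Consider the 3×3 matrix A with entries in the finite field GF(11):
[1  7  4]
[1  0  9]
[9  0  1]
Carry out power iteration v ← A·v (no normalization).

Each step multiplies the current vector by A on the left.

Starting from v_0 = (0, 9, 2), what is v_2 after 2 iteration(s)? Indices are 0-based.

v_0 = (0, 9, 2).
v_1 = A·v_0 = (5, 7, 2).
v_2 = A·v_1 = (7, 1, 3).

v_2 = (7, 1, 3)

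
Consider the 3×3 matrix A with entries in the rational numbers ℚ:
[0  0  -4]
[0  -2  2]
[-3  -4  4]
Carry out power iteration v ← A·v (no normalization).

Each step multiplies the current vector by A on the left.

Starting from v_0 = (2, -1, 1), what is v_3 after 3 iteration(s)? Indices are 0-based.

v_0 = (2, -1, 1).
v_1 = A·v_0 = (-4, 4, 2).
v_2 = A·v_1 = (-8, -4, 4).
v_3 = A·v_2 = (-16, 16, 56).

v_3 = (-16, 16, 56)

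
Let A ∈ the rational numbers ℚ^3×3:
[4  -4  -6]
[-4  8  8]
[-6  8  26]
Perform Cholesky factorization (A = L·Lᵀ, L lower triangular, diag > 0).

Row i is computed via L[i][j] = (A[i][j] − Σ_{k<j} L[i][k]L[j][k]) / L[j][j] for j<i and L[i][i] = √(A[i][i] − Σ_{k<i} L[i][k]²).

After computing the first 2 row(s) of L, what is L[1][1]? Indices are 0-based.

L[1][1] = 2

Step 1: L[0][0] = √(4) = 2.
  L[1][0] = (-4) / L[0][0] = -2.
Step 2: L[1][1] = √(4) = 2.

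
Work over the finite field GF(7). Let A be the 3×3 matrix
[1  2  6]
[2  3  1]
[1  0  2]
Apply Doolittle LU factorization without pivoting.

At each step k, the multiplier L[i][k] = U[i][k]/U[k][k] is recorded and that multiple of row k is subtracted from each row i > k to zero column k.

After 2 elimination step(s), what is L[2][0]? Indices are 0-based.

L[2][0] = 1

Step 1: pivot at (0,0) is 1.
  row1 ← row1 − (2)·row0  ⇒  L[1][0]=2, U row1=(0, 6, 3)
  row2 ← row2 − (1)·row0  ⇒  L[2][0]=1, U row2=(0, 5, 3)
Step 2: pivot at (1,1) is 6.
  row2 ← row2 − (2)·row1  ⇒  L[2][1]=2, U row2=(0, 0, 4)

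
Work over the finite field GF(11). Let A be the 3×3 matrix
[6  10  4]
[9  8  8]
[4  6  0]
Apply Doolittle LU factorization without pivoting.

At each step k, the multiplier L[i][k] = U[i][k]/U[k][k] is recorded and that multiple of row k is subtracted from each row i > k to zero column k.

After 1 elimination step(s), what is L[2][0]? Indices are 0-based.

[col 0] pivot 6
  R1 -= 7*R0 → (0, 4, 2)  (L[1][0] := 7)
  R2 -= 8*R0 → (0, 3, 1)  (L[2][0] := 8)

L[2][0] = 8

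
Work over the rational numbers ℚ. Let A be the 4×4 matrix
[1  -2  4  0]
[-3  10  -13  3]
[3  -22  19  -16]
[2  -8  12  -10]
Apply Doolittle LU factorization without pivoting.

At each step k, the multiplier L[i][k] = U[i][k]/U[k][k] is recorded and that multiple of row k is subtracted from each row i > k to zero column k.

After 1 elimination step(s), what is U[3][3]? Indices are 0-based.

Step 1: pivot at (0,0) is 1.
  row1 ← row1 − (-3)·row0  ⇒  L[1][0]=-3, U row1=(0, 4, -1, 3)
  row2 ← row2 − (3)·row0  ⇒  L[2][0]=3, U row2=(0, -16, 7, -16)
  row3 ← row3 − (2)·row0  ⇒  L[3][0]=2, U row3=(0, -4, 4, -10)

U[3][3] = -10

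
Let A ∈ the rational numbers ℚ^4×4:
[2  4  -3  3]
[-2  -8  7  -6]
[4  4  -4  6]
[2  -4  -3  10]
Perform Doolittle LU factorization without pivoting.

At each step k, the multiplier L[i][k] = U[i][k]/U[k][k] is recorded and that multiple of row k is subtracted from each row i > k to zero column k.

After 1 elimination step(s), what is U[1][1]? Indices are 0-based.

[col 0] pivot 2
  R1 -= -1*R0 → (0, -4, 4, -3)  (L[1][0] := -1)
  R2 -= 2*R0 → (0, -4, 2, 0)  (L[2][0] := 2)
  R3 -= 1*R0 → (0, -8, 0, 7)  (L[3][0] := 1)

U[1][1] = -4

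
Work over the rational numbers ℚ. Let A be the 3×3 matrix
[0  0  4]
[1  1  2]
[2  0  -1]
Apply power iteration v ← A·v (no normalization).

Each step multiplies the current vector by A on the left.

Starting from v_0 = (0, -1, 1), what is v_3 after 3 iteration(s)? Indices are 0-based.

v_3 = (36, 17, -17)

v_0 = (0, -1, 1).
v_1 = A·v_0 = (4, 1, -1).
v_2 = A·v_1 = (-4, 3, 9).
v_3 = A·v_2 = (36, 17, -17).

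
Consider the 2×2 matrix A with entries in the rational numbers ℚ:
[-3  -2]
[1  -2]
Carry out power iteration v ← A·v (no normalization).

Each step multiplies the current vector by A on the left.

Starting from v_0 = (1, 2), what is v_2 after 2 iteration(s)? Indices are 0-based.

v_2 = (27, -1)

v_0 = (1, 2).
v_1 = A·v_0 = (-7, -3).
v_2 = A·v_1 = (27, -1).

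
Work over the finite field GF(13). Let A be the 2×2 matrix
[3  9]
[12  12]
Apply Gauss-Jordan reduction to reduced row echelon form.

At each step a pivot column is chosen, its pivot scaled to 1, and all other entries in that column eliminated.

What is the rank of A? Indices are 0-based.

rank = 2

step 1: normalize row 0 (÷3) = (1, 3)
  row 1: subtract 12×row0 = (0, 2)
step 2: normalize row 1 (÷2) = (0, 1)
  row 0: subtract 3×row1 = (1, 0)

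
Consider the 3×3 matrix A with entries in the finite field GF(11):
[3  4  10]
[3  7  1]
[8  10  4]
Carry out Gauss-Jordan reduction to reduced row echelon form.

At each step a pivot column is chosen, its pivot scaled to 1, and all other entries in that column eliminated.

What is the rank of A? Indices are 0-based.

step 1: normalize row 0 (÷3) = (1, 5, 7)
  row 1: subtract 3×row0 = (0, 3, 2)
  row 2: subtract 8×row0 = (0, 3, 3)
step 2: normalize row 1 (÷3) = (0, 1, 8)
  row 0: subtract 5×row1 = (1, 0, 0)
  row 2: subtract 3×row1 = (0, 0, 1)
step 3: normalize row 2 (÷1) = (0, 0, 1)
  row 1: subtract 8×row2 = (0, 1, 0)

rank = 3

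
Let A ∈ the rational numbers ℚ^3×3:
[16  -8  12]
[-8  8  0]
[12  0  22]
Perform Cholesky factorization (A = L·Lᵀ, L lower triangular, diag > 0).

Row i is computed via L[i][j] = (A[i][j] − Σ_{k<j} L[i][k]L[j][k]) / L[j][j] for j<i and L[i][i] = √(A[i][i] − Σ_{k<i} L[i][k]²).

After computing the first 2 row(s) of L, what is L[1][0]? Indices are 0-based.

L[1][0] = -2

Step 1: L[0][0] = √(16) = 4.
  L[1][0] = (-8) / L[0][0] = -2.
Step 2: L[1][1] = √(4) = 2.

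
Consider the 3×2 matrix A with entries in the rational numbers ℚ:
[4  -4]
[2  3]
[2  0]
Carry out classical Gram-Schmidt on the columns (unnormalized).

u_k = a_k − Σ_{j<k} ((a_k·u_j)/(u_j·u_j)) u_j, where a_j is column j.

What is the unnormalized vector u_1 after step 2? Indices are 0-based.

Step 1: u_0 = a_0 = (4, 2, 2).
Step 2: u_1 = a_1 − (-5/12)·u_0 = (-7/3, 23/6, 5/6).

u_1 = (-7/3, 23/6, 5/6)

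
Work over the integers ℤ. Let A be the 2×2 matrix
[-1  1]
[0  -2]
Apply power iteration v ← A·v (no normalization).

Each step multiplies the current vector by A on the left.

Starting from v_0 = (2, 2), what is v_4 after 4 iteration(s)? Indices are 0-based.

v_4 = (-28, 32)

v_0 = (2, 2).
v_1 = A·v_0 = (0, -4).
v_2 = A·v_1 = (-4, 8).
v_3 = A·v_2 = (12, -16).
v_4 = A·v_3 = (-28, 32).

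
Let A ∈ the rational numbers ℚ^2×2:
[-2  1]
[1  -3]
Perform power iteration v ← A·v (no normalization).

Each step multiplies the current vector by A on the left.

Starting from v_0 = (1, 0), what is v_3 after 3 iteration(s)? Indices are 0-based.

v_0 = (1, 0).
v_1 = A·v_0 = (-2, 1).
v_2 = A·v_1 = (5, -5).
v_3 = A·v_2 = (-15, 20).

v_3 = (-15, 20)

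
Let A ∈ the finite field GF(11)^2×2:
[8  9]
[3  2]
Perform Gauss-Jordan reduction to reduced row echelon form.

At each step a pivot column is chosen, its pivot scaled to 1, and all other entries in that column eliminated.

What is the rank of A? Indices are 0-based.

[1] R0 /= 8  ⇒  (1, 8)
     R1 -= 3·R0  ⇒  (0, 0)
column 1 empty below row 1

rank = 1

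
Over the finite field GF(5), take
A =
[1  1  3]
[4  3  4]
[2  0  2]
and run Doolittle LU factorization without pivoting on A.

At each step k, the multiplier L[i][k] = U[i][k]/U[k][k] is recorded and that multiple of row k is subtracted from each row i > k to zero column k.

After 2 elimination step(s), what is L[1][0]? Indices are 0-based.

L[1][0] = 4

Step 1: pivot at (0,0) is 1.
  row1 ← row1 − (4)·row0  ⇒  L[1][0]=4, U row1=(0, 4, 2)
  row2 ← row2 − (2)·row0  ⇒  L[2][0]=2, U row2=(0, 3, 1)
Step 2: pivot at (1,1) is 4.
  row2 ← row2 − (2)·row1  ⇒  L[2][1]=2, U row2=(0, 0, 2)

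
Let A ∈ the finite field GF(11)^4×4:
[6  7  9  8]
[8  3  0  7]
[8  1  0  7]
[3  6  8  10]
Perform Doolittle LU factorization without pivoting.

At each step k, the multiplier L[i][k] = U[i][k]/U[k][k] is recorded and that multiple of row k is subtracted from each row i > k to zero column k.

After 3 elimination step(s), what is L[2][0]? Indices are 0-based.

k=0: U[0][0]=6
  eliminate (1,0): mult=5, new row 1: (0, 1, 10, 0); set L[1][0]=5
  eliminate (2,0): mult=5, new row 2: (0, 10, 10, 0); set L[2][0]=5
  eliminate (3,0): mult=6, new row 3: (0, 8, 9, 6); set L[3][0]=6
k=1: U[1][1]=1
  eliminate (2,1): mult=10, new row 2: (0, 0, 9, 0); set L[2][1]=10
  eliminate (3,1): mult=8, new row 3: (0, 0, 6, 6); set L[3][1]=8
k=2: U[2][2]=9
  eliminate (3,2): mult=8, new row 3: (0, 0, 0, 6); set L[3][2]=8

L[2][0] = 5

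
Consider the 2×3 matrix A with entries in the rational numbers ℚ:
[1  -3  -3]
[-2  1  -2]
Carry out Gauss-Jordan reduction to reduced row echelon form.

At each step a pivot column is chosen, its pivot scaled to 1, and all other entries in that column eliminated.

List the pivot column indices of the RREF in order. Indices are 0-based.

pivot columns: 0, 1

pivot(0,0)=1: scale R0 → (1, -3, -3)
  clear (1,0): R1 −= (-2)R0 → (0, -5, -8)
pivot(1,1)=-5: scale R1 → (0, 1, 8/5)
  clear (0,1): R0 −= (-3)R1 → (1, 0, 9/5)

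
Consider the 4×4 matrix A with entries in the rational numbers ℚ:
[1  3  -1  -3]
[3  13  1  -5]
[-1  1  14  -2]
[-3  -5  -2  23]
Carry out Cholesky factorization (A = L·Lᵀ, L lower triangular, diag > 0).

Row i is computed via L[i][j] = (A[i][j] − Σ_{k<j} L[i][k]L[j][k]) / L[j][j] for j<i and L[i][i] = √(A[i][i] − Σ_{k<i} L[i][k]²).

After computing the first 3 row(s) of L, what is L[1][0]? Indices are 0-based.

L[1][0] = 3

Step 1: L[0][0] = √(1) = 1.
  L[1][0] = (3) / L[0][0] = 3.
Step 2: L[1][1] = √(4) = 2.
  L[2][0] = (-1) / L[0][0] = -1.
  L[2][1] = (4) / L[1][1] = 2.
Step 3: L[2][2] = √(9) = 3.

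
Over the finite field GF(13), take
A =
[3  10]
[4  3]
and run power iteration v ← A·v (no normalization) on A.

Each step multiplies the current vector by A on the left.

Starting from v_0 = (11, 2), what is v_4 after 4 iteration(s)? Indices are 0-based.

v_4 = (9, 1)

v_0 = (11, 2).
v_1 = A·v_0 = (1, 11).
v_2 = A·v_1 = (9, 11).
v_3 = A·v_2 = (7, 4).
v_4 = A·v_3 = (9, 1).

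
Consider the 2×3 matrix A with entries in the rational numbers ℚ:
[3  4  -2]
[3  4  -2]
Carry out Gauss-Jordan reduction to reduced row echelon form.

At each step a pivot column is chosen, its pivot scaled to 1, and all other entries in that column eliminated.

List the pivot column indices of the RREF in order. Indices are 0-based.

pivot columns: 0

step 1: normalize row 0 (÷3) = (1, 4/3, -2/3)
  row 1: subtract 3×row0 = (0, 0, 0)
skip col 1 (zero from row 1)
skip col 2 (zero from row 1)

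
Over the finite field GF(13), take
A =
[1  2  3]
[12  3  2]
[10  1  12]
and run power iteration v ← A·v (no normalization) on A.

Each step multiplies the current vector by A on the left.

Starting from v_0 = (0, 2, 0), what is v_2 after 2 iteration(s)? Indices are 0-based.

v_0 = (0, 2, 0).
v_1 = A·v_0 = (4, 6, 2).
v_2 = A·v_1 = (9, 5, 5).

v_2 = (9, 5, 5)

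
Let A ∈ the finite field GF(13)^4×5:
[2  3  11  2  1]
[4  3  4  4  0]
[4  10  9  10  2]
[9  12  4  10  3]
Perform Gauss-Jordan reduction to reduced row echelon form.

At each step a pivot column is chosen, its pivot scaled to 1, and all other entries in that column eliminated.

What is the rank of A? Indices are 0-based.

pivot(0,0)=2: scale R0 → (1, 8, 12, 1, 7)
  clear (1,0): R1 −= (4)R0 → (0, 10, 8, 0, 11)
  clear (2,0): R2 −= (4)R0 → (0, 4, 0, 6, 0)
  clear (3,0): R3 −= (9)R0 → (0, 5, 0, 1, 5)
pivot(1,1)=10: scale R1 → (0, 1, 6, 0, 5)
  clear (0,1): R0 −= (8)R1 → (1, 0, 3, 1, 6)
  clear (2,1): R2 −= (4)R1 → (0, 0, 2, 6, 6)
  clear (3,1): R3 −= (5)R1 → (0, 0, 9, 1, 6)
pivot(2,2)=2: scale R2 → (0, 0, 1, 3, 3)
  clear (0,2): R0 −= (3)R2 → (1, 0, 0, 5, 10)
  clear (1,2): R1 −= (6)R2 → (0, 1, 0, 8, 0)
  clear (3,2): R3 −= (9)R2 → (0, 0, 0, 0, 5)
col 3: no nonzero at/below row 3; advance.
pivot(3,4)=5: scale R3 → (0, 0, 0, 0, 1)
  clear (0,4): R0 −= (10)R3 → (1, 0, 0, 5, 0)
  clear (2,4): R2 −= (3)R3 → (0, 0, 1, 3, 0)

rank = 4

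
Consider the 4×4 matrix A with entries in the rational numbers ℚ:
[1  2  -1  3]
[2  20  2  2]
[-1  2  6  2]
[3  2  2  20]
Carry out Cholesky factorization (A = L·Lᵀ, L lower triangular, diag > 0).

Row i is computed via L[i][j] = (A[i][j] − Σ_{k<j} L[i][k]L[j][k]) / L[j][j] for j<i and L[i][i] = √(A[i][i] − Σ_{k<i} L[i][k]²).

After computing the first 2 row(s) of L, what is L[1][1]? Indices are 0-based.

L[1][1] = 4

Step 1: L[0][0] = √(1) = 1.
  L[1][0] = (2) / L[0][0] = 2.
Step 2: L[1][1] = √(16) = 4.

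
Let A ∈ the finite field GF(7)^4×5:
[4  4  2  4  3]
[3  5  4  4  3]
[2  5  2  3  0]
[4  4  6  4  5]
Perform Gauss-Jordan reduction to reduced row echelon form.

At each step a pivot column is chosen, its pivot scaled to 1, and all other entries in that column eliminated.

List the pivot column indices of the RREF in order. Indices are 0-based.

pivot columns: 0, 1, 2, 3

[1] R0 /= 4  ⇒  (1, 1, 4, 1, 6)
     R1 -= 3·R0  ⇒  (0, 2, 6, 1, 6)
     R2 -= 2·R0  ⇒  (0, 3, 1, 1, 2)
     R3 -= 4·R0  ⇒  (0, 0, 4, 0, 2)
[2] R1 /= 2  ⇒  (0, 1, 3, 4, 3)
     R0 -= 1·R1  ⇒  (1, 0, 1, 4, 3)
     R2 -= 3·R1  ⇒  (0, 0, 6, 3, 0)
[3] R2 /= 6  ⇒  (0, 0, 1, 4, 0)
     R0 -= 1·R2  ⇒  (1, 0, 0, 0, 3)
     R1 -= 3·R2  ⇒  (0, 1, 0, 6, 3)
     R3 -= 4·R2  ⇒  (0, 0, 0, 5, 2)
[4] R3 /= 5  ⇒  (0, 0, 0, 1, 6)
     R1 -= 6·R3  ⇒  (0, 1, 0, 0, 2)
     R2 -= 4·R3  ⇒  (0, 0, 1, 0, 4)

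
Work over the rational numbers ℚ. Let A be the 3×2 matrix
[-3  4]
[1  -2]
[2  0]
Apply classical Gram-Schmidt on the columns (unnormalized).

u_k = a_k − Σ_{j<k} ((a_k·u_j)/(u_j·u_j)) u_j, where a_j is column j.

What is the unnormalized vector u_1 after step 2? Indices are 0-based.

Step 1: u_0 = a_0 = (-3, 1, 2).
Step 2: u_1 = a_1 − (-1)·u_0 = (1, -1, 2).

u_1 = (1, -1, 2)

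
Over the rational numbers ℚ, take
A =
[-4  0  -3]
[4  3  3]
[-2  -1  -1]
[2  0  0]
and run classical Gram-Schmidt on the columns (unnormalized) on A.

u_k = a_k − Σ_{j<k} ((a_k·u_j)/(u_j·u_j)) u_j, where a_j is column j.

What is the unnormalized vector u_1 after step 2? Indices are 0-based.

Step 1: u_0 = a_0 = (-4, 4, -2, 2).
Step 2: u_1 = a_1 − (7/20)·u_0 = (7/5, 8/5, -3/10, -7/10).

u_1 = (7/5, 8/5, -3/10, -7/10)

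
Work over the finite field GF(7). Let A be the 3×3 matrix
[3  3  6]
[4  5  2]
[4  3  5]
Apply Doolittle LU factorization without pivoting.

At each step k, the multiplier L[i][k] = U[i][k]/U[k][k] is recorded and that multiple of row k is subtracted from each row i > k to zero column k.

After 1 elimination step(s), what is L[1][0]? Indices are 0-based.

L[1][0] = 6

Step 1: pivot at (0,0) is 3.
  row1 ← row1 − (6)·row0  ⇒  L[1][0]=6, U row1=(0, 1, 1)
  row2 ← row2 − (6)·row0  ⇒  L[2][0]=6, U row2=(0, 6, 4)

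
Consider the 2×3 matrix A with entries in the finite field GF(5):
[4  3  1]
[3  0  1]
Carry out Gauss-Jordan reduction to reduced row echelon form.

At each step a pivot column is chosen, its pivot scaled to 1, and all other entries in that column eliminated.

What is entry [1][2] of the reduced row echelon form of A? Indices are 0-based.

M[1][2] = 1

pivot(0,0)=4: scale R0 → (1, 2, 4)
  clear (1,0): R1 −= (3)R0 → (0, 4, 4)
pivot(1,1)=4: scale R1 → (0, 1, 1)
  clear (0,1): R0 −= (2)R1 → (1, 0, 2)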